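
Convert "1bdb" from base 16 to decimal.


Input: "1bdb" in base 16
Positional expansion:
  Digit '1' (value 1) x 16^3 = 4096
  Digit 'b' (value 11) x 16^2 = 2816
  Digit 'd' (value 13) x 16^1 = 208
  Digit 'b' (value 11) x 16^0 = 11
Sum = 7131

7131


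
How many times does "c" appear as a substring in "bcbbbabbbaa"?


Searching for "c" in "bcbbbabbbaa"
Scanning each position:
  Position 0: "b" => no
  Position 1: "c" => MATCH
  Position 2: "b" => no
  Position 3: "b" => no
  Position 4: "b" => no
  Position 5: "a" => no
  Position 6: "b" => no
  Position 7: "b" => no
  Position 8: "b" => no
  Position 9: "a" => no
  Position 10: "a" => no
Total occurrences: 1

1


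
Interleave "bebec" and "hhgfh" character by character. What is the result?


Interleaving "bebec" and "hhgfh":
  Position 0: 'b' from first, 'h' from second => "bh"
  Position 1: 'e' from first, 'h' from second => "eh"
  Position 2: 'b' from first, 'g' from second => "bg"
  Position 3: 'e' from first, 'f' from second => "ef"
  Position 4: 'c' from first, 'h' from second => "ch"
Result: bhehbgefch

bhehbgefch


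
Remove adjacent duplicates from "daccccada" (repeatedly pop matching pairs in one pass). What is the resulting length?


Input: daccccada
Stack-based adjacent duplicate removal:
  Read 'd': push. Stack: d
  Read 'a': push. Stack: da
  Read 'c': push. Stack: dac
  Read 'c': matches stack top 'c' => pop. Stack: da
  Read 'c': push. Stack: dac
  Read 'c': matches stack top 'c' => pop. Stack: da
  Read 'a': matches stack top 'a' => pop. Stack: d
  Read 'd': matches stack top 'd' => pop. Stack: (empty)
  Read 'a': push. Stack: a
Final stack: "a" (length 1)

1


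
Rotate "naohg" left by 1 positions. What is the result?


Input: "naohg", rotate left by 1
First 1 characters: "n"
Remaining characters: "aohg"
Concatenate remaining + first: "aohg" + "n" = "aohgn"

aohgn


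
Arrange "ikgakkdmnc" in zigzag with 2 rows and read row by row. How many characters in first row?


Zigzag "ikgakkdmnc" into 2 rows:
Placing characters:
  'i' => row 0
  'k' => row 1
  'g' => row 0
  'a' => row 1
  'k' => row 0
  'k' => row 1
  'd' => row 0
  'm' => row 1
  'n' => row 0
  'c' => row 1
Rows:
  Row 0: "igkdn"
  Row 1: "kakmc"
First row length: 5

5


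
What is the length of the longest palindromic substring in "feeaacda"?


Input: "feeaacda"
Checking substrings for palindromes:
  [1:3] "ee" (len 2) => palindrome
  [3:5] "aa" (len 2) => palindrome
Longest palindromic substring: "ee" with length 2

2


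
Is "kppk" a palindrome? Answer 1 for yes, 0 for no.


Input: kppk
Reversed: kppk
  Compare pos 0 ('k') with pos 3 ('k'): match
  Compare pos 1 ('p') with pos 2 ('p'): match
Result: palindrome

1


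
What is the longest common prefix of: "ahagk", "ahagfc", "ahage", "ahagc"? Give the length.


Words: ahagk, ahagfc, ahage, ahagc
  Position 0: all 'a' => match
  Position 1: all 'h' => match
  Position 2: all 'a' => match
  Position 3: all 'g' => match
  Position 4: ('k', 'f', 'e', 'c') => mismatch, stop
LCP = "ahag" (length 4)

4


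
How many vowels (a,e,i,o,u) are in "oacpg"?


Input: oacpg
Checking each character:
  'o' at position 0: vowel (running total: 1)
  'a' at position 1: vowel (running total: 2)
  'c' at position 2: consonant
  'p' at position 3: consonant
  'g' at position 4: consonant
Total vowels: 2

2


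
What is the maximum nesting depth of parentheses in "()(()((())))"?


Input: "()(()((())))"
Tracking depth:
  Position 0 '(': depth becomes 1
  Position 1 ')': depth becomes 0
  Position 2 '(': depth becomes 1
  Position 3 '(': depth becomes 2
  Position 4 ')': depth becomes 1
  Position 5 '(': depth becomes 2
  Position 6 '(': depth becomes 3
  Position 7 '(': depth becomes 4
  Position 8 ')': depth becomes 3
  Position 9 ')': depth becomes 2
  Position 10 ')': depth becomes 1
  Position 11 ')': depth becomes 0
Maximum depth reached: 4

4


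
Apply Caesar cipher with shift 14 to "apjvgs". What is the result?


Caesar cipher: shift "apjvgs" by 14
  'a' (pos 0) + 14 = pos 14 = 'o'
  'p' (pos 15) + 14 = pos 3 = 'd'
  'j' (pos 9) + 14 = pos 23 = 'x'
  'v' (pos 21) + 14 = pos 9 = 'j'
  'g' (pos 6) + 14 = pos 20 = 'u'
  's' (pos 18) + 14 = pos 6 = 'g'
Result: odxjug

odxjug


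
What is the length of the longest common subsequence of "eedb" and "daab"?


LCS of "eedb" and "daab"
DP table:
           d    a    a    b
      0    0    0    0    0
  e   0    0    0    0    0
  e   0    0    0    0    0
  d   0    1    1    1    1
  b   0    1    1    1    2
LCS length = dp[4][4] = 2

2


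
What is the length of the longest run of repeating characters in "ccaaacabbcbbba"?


Input: "ccaaacabbcbbba"
Scanning for longest run:
  Position 1 ('c'): continues run of 'c', length=2
  Position 2 ('a'): new char, reset run to 1
  Position 3 ('a'): continues run of 'a', length=2
  Position 4 ('a'): continues run of 'a', length=3
  Position 5 ('c'): new char, reset run to 1
  Position 6 ('a'): new char, reset run to 1
  Position 7 ('b'): new char, reset run to 1
  Position 8 ('b'): continues run of 'b', length=2
  Position 9 ('c'): new char, reset run to 1
  Position 10 ('b'): new char, reset run to 1
  Position 11 ('b'): continues run of 'b', length=2
  Position 12 ('b'): continues run of 'b', length=3
  Position 13 ('a'): new char, reset run to 1
Longest run: 'a' with length 3

3


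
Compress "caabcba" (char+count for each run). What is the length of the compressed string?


Input: caabcba
Runs:
  'c' x 1 => "c1"
  'a' x 2 => "a2"
  'b' x 1 => "b1"
  'c' x 1 => "c1"
  'b' x 1 => "b1"
  'a' x 1 => "a1"
Compressed: "c1a2b1c1b1a1"
Compressed length: 12

12


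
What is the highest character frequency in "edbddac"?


Input: edbddac
Character counts:
  'a': 1
  'b': 1
  'c': 1
  'd': 3
  'e': 1
Maximum frequency: 3

3


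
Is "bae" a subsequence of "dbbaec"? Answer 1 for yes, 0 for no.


Check if "bae" is a subsequence of "dbbaec"
Greedy scan:
  Position 0 ('d'): no match needed
  Position 1 ('b'): matches sub[0] = 'b'
  Position 2 ('b'): no match needed
  Position 3 ('a'): matches sub[1] = 'a'
  Position 4 ('e'): matches sub[2] = 'e'
  Position 5 ('c'): no match needed
All 3 characters matched => is a subsequence

1


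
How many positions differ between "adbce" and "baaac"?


Comparing "adbce" and "baaac" position by position:
  Position 0: 'a' vs 'b' => DIFFER
  Position 1: 'd' vs 'a' => DIFFER
  Position 2: 'b' vs 'a' => DIFFER
  Position 3: 'c' vs 'a' => DIFFER
  Position 4: 'e' vs 'c' => DIFFER
Positions that differ: 5

5


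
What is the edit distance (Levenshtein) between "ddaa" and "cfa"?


Computing edit distance: "ddaa" -> "cfa"
DP table:
           c    f    a
      0    1    2    3
  d   1    1    2    3
  d   2    2    2    3
  a   3    3    3    2
  a   4    4    4    3
Edit distance = dp[4][3] = 3

3


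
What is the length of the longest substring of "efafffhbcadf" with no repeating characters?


Input: "efafffhbcadf"
Sliding window (track last position of each char):
  Position 0 ('e'): window [0,0] length 1 -- new best
  Position 1 ('f'): window [0,1] length 2 -- new best
  Position 2 ('a'): window [0,2] length 3 -- new best
  Position 3 ('f'): repeat (last at 1), move window start to 2
  Position 3 ('f'): window [2,3] length 2
  Position 4 ('f'): repeat (last at 3), move window start to 4
  Position 4 ('f'): window [4,4] length 1
  Position 5 ('f'): repeat (last at 4), move window start to 5
  Position 5 ('f'): window [5,5] length 1
  Position 6 ('h'): window [5,6] length 2
  Position 7 ('b'): window [5,7] length 3
  Position 8 ('c'): window [5,8] length 4 -- new best
  Position 9 ('a'): window [5,9] length 5 -- new best
  Position 10 ('d'): window [5,10] length 6 -- new best
  Position 11 ('f'): repeat (last at 5), move window start to 6
  Position 11 ('f'): window [6,11] length 6
Longest substring with no repeats: "fhbcad" with length 6

6


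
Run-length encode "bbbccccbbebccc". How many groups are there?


Input: bbbccccbbebccc
Scanning for consecutive runs:
  Group 1: 'b' x 3 (positions 0-2)
  Group 2: 'c' x 4 (positions 3-6)
  Group 3: 'b' x 2 (positions 7-8)
  Group 4: 'e' x 1 (positions 9-9)
  Group 5: 'b' x 1 (positions 10-10)
  Group 6: 'c' x 3 (positions 11-13)
Total groups: 6

6


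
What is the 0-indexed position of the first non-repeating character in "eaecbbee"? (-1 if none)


Input: eaecbbee
Character frequencies:
  'a': 1
  'b': 2
  'c': 1
  'e': 4
Scanning left to right for freq == 1:
  Position 0 ('e'): freq=4, skip
  Position 1 ('a'): unique! => answer = 1

1


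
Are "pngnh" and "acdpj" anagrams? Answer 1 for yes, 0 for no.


Strings: "pngnh", "acdpj"
Sorted first:  ghnnp
Sorted second: acdjp
Differ at position 0: 'g' vs 'a' => not anagrams

0


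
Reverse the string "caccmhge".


Input: caccmhge
Reading characters right to left:
  Position 7: 'e'
  Position 6: 'g'
  Position 5: 'h'
  Position 4: 'm'
  Position 3: 'c'
  Position 2: 'c'
  Position 1: 'a'
  Position 0: 'c'
Reversed: eghmccac

eghmccac


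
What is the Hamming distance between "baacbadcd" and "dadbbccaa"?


Comparing "baacbadcd" and "dadbbccaa" position by position:
  Position 0: 'b' vs 'd' => differ
  Position 1: 'a' vs 'a' => same
  Position 2: 'a' vs 'd' => differ
  Position 3: 'c' vs 'b' => differ
  Position 4: 'b' vs 'b' => same
  Position 5: 'a' vs 'c' => differ
  Position 6: 'd' vs 'c' => differ
  Position 7: 'c' vs 'a' => differ
  Position 8: 'd' vs 'a' => differ
Total differences (Hamming distance): 7

7


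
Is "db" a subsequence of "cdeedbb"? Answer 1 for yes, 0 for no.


Check if "db" is a subsequence of "cdeedbb"
Greedy scan:
  Position 0 ('c'): no match needed
  Position 1 ('d'): matches sub[0] = 'd'
  Position 2 ('e'): no match needed
  Position 3 ('e'): no match needed
  Position 4 ('d'): no match needed
  Position 5 ('b'): matches sub[1] = 'b'
  Position 6 ('b'): no match needed
All 2 characters matched => is a subsequence

1


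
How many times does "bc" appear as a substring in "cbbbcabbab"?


Searching for "bc" in "cbbbcabbab"
Scanning each position:
  Position 0: "cb" => no
  Position 1: "bb" => no
  Position 2: "bb" => no
  Position 3: "bc" => MATCH
  Position 4: "ca" => no
  Position 5: "ab" => no
  Position 6: "bb" => no
  Position 7: "ba" => no
  Position 8: "ab" => no
Total occurrences: 1

1


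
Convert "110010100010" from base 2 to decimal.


Input: "110010100010" in base 2
Positional expansion:
  Digit '1' (value 1) x 2^11 = 2048
  Digit '1' (value 1) x 2^10 = 1024
  Digit '0' (value 0) x 2^9 = 0
  Digit '0' (value 0) x 2^8 = 0
  Digit '1' (value 1) x 2^7 = 128
  Digit '0' (value 0) x 2^6 = 0
  Digit '1' (value 1) x 2^5 = 32
  Digit '0' (value 0) x 2^4 = 0
  Digit '0' (value 0) x 2^3 = 0
  Digit '0' (value 0) x 2^2 = 0
  Digit '1' (value 1) x 2^1 = 2
  Digit '0' (value 0) x 2^0 = 0
Sum = 3234

3234


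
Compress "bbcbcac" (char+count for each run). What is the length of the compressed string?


Input: bbcbcac
Runs:
  'b' x 2 => "b2"
  'c' x 1 => "c1"
  'b' x 1 => "b1"
  'c' x 1 => "c1"
  'a' x 1 => "a1"
  'c' x 1 => "c1"
Compressed: "b2c1b1c1a1c1"
Compressed length: 12

12


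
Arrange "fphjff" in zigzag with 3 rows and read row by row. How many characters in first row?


Zigzag "fphjff" into 3 rows:
Placing characters:
  'f' => row 0
  'p' => row 1
  'h' => row 2
  'j' => row 1
  'f' => row 0
  'f' => row 1
Rows:
  Row 0: "ff"
  Row 1: "pjf"
  Row 2: "h"
First row length: 2

2


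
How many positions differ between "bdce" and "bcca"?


Comparing "bdce" and "bcca" position by position:
  Position 0: 'b' vs 'b' => same
  Position 1: 'd' vs 'c' => DIFFER
  Position 2: 'c' vs 'c' => same
  Position 3: 'e' vs 'a' => DIFFER
Positions that differ: 2

2


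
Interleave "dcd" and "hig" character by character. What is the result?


Interleaving "dcd" and "hig":
  Position 0: 'd' from first, 'h' from second => "dh"
  Position 1: 'c' from first, 'i' from second => "ci"
  Position 2: 'd' from first, 'g' from second => "dg"
Result: dhcidg

dhcidg


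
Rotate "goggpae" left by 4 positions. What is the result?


Input: "goggpae", rotate left by 4
First 4 characters: "gogg"
Remaining characters: "pae"
Concatenate remaining + first: "pae" + "gogg" = "paegogg"

paegogg


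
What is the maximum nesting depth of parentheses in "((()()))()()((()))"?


Input: "((()()))()()((()))"
Tracking depth:
  Position 0 '(': depth becomes 1
  Position 1 '(': depth becomes 2
  Position 2 '(': depth becomes 3
  Position 3 ')': depth becomes 2
  Position 4 '(': depth becomes 3
  Position 5 ')': depth becomes 2
  Position 6 ')': depth becomes 1
  Position 7 ')': depth becomes 0
  Position 8 '(': depth becomes 1
  Position 9 ')': depth becomes 0
  Position 10 '(': depth becomes 1
  Position 11 ')': depth becomes 0
  Position 12 '(': depth becomes 1
  Position 13 '(': depth becomes 2
  Position 14 '(': depth becomes 3
  Position 15 ')': depth becomes 2
  Position 16 ')': depth becomes 1
  Position 17 ')': depth becomes 0
Maximum depth reached: 3

3


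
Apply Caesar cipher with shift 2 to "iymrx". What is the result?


Caesar cipher: shift "iymrx" by 2
  'i' (pos 8) + 2 = pos 10 = 'k'
  'y' (pos 24) + 2 = pos 0 = 'a'
  'm' (pos 12) + 2 = pos 14 = 'o'
  'r' (pos 17) + 2 = pos 19 = 't'
  'x' (pos 23) + 2 = pos 25 = 'z'
Result: kaotz

kaotz


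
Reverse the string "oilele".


Input: oilele
Reading characters right to left:
  Position 5: 'e'
  Position 4: 'l'
  Position 3: 'e'
  Position 2: 'l'
  Position 1: 'i'
  Position 0: 'o'
Reversed: elelio

elelio


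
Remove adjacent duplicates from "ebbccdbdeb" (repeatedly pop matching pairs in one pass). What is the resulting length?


Input: ebbccdbdeb
Stack-based adjacent duplicate removal:
  Read 'e': push. Stack: e
  Read 'b': push. Stack: eb
  Read 'b': matches stack top 'b' => pop. Stack: e
  Read 'c': push. Stack: ec
  Read 'c': matches stack top 'c' => pop. Stack: e
  Read 'd': push. Stack: ed
  Read 'b': push. Stack: edb
  Read 'd': push. Stack: edbd
  Read 'e': push. Stack: edbde
  Read 'b': push. Stack: edbdeb
Final stack: "edbdeb" (length 6)

6


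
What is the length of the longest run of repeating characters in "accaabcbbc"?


Input: "accaabcbbc"
Scanning for longest run:
  Position 1 ('c'): new char, reset run to 1
  Position 2 ('c'): continues run of 'c', length=2
  Position 3 ('a'): new char, reset run to 1
  Position 4 ('a'): continues run of 'a', length=2
  Position 5 ('b'): new char, reset run to 1
  Position 6 ('c'): new char, reset run to 1
  Position 7 ('b'): new char, reset run to 1
  Position 8 ('b'): continues run of 'b', length=2
  Position 9 ('c'): new char, reset run to 1
Longest run: 'c' with length 2

2


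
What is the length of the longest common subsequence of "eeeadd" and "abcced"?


LCS of "eeeadd" and "abcced"
DP table:
           a    b    c    c    e    d
      0    0    0    0    0    0    0
  e   0    0    0    0    0    1    1
  e   0    0    0    0    0    1    1
  e   0    0    0    0    0    1    1
  a   0    1    1    1    1    1    1
  d   0    1    1    1    1    1    2
  d   0    1    1    1    1    1    2
LCS length = dp[6][6] = 2

2


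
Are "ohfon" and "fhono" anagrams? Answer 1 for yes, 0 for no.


Strings: "ohfon", "fhono"
Sorted first:  fhnoo
Sorted second: fhnoo
Sorted forms match => anagrams

1


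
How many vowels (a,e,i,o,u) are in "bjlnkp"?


Input: bjlnkp
Checking each character:
  'b' at position 0: consonant
  'j' at position 1: consonant
  'l' at position 2: consonant
  'n' at position 3: consonant
  'k' at position 4: consonant
  'p' at position 5: consonant
Total vowels: 0

0


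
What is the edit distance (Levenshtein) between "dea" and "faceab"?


Computing edit distance: "dea" -> "faceab"
DP table:
           f    a    c    e    a    b
      0    1    2    3    4    5    6
  d   1    1    2    3    4    5    6
  e   2    2    2    3    3    4    5
  a   3    3    2    3    4    3    4
Edit distance = dp[3][6] = 4

4


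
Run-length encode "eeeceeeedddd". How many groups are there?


Input: eeeceeeedddd
Scanning for consecutive runs:
  Group 1: 'e' x 3 (positions 0-2)
  Group 2: 'c' x 1 (positions 3-3)
  Group 3: 'e' x 4 (positions 4-7)
  Group 4: 'd' x 4 (positions 8-11)
Total groups: 4

4


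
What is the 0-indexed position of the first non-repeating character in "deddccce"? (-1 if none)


Input: deddccce
Character frequencies:
  'c': 3
  'd': 3
  'e': 2
Scanning left to right for freq == 1:
  Position 0 ('d'): freq=3, skip
  Position 1 ('e'): freq=2, skip
  Position 2 ('d'): freq=3, skip
  Position 3 ('d'): freq=3, skip
  Position 4 ('c'): freq=3, skip
  Position 5 ('c'): freq=3, skip
  Position 6 ('c'): freq=3, skip
  Position 7 ('e'): freq=2, skip
  No unique character found => answer = -1

-1


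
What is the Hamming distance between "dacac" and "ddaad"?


Comparing "dacac" and "ddaad" position by position:
  Position 0: 'd' vs 'd' => same
  Position 1: 'a' vs 'd' => differ
  Position 2: 'c' vs 'a' => differ
  Position 3: 'a' vs 'a' => same
  Position 4: 'c' vs 'd' => differ
Total differences (Hamming distance): 3

3


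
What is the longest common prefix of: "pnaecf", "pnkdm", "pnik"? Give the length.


Words: pnaecf, pnkdm, pnik
  Position 0: all 'p' => match
  Position 1: all 'n' => match
  Position 2: ('a', 'k', 'i') => mismatch, stop
LCP = "pn" (length 2)

2


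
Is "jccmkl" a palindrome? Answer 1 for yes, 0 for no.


Input: jccmkl
Reversed: lkmccj
  Compare pos 0 ('j') with pos 5 ('l'): MISMATCH
  Compare pos 1 ('c') with pos 4 ('k'): MISMATCH
  Compare pos 2 ('c') with pos 3 ('m'): MISMATCH
Result: not a palindrome

0


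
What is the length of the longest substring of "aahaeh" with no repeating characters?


Input: "aahaeh"
Sliding window (track last position of each char):
  Position 0 ('a'): window [0,0] length 1 -- new best
  Position 1 ('a'): repeat (last at 0), move window start to 1
  Position 1 ('a'): window [1,1] length 1
  Position 2 ('h'): window [1,2] length 2 -- new best
  Position 3 ('a'): repeat (last at 1), move window start to 2
  Position 3 ('a'): window [2,3] length 2
  Position 4 ('e'): window [2,4] length 3 -- new best
  Position 5 ('h'): repeat (last at 2), move window start to 3
  Position 5 ('h'): window [3,5] length 3
Longest substring with no repeats: "hae" with length 3

3


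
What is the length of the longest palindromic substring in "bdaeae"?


Input: "bdaeae"
Checking substrings for palindromes:
  [2:5] "aea" (len 3) => palindrome
  [3:6] "eae" (len 3) => palindrome
Longest palindromic substring: "aea" with length 3

3


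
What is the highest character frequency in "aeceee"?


Input: aeceee
Character counts:
  'a': 1
  'c': 1
  'e': 4
Maximum frequency: 4

4


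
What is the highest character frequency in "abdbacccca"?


Input: abdbacccca
Character counts:
  'a': 3
  'b': 2
  'c': 4
  'd': 1
Maximum frequency: 4

4


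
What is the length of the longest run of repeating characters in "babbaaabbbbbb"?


Input: "babbaaabbbbbb"
Scanning for longest run:
  Position 1 ('a'): new char, reset run to 1
  Position 2 ('b'): new char, reset run to 1
  Position 3 ('b'): continues run of 'b', length=2
  Position 4 ('a'): new char, reset run to 1
  Position 5 ('a'): continues run of 'a', length=2
  Position 6 ('a'): continues run of 'a', length=3
  Position 7 ('b'): new char, reset run to 1
  Position 8 ('b'): continues run of 'b', length=2
  Position 9 ('b'): continues run of 'b', length=3
  Position 10 ('b'): continues run of 'b', length=4
  Position 11 ('b'): continues run of 'b', length=5
  Position 12 ('b'): continues run of 'b', length=6
Longest run: 'b' with length 6

6


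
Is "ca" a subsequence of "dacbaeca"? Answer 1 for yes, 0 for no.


Check if "ca" is a subsequence of "dacbaeca"
Greedy scan:
  Position 0 ('d'): no match needed
  Position 1 ('a'): no match needed
  Position 2 ('c'): matches sub[0] = 'c'
  Position 3 ('b'): no match needed
  Position 4 ('a'): matches sub[1] = 'a'
  Position 5 ('e'): no match needed
  Position 6 ('c'): no match needed
  Position 7 ('a'): no match needed
All 2 characters matched => is a subsequence

1


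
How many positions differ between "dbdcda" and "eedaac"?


Comparing "dbdcda" and "eedaac" position by position:
  Position 0: 'd' vs 'e' => DIFFER
  Position 1: 'b' vs 'e' => DIFFER
  Position 2: 'd' vs 'd' => same
  Position 3: 'c' vs 'a' => DIFFER
  Position 4: 'd' vs 'a' => DIFFER
  Position 5: 'a' vs 'c' => DIFFER
Positions that differ: 5

5


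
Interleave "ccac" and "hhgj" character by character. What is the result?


Interleaving "ccac" and "hhgj":
  Position 0: 'c' from first, 'h' from second => "ch"
  Position 1: 'c' from first, 'h' from second => "ch"
  Position 2: 'a' from first, 'g' from second => "ag"
  Position 3: 'c' from first, 'j' from second => "cj"
Result: chchagcj

chchagcj


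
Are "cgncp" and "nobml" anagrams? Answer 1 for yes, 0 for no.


Strings: "cgncp", "nobml"
Sorted first:  ccgnp
Sorted second: blmno
Differ at position 0: 'c' vs 'b' => not anagrams

0


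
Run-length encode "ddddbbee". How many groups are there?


Input: ddddbbee
Scanning for consecutive runs:
  Group 1: 'd' x 4 (positions 0-3)
  Group 2: 'b' x 2 (positions 4-5)
  Group 3: 'e' x 2 (positions 6-7)
Total groups: 3

3


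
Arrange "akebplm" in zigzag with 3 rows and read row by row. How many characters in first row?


Zigzag "akebplm" into 3 rows:
Placing characters:
  'a' => row 0
  'k' => row 1
  'e' => row 2
  'b' => row 1
  'p' => row 0
  'l' => row 1
  'm' => row 2
Rows:
  Row 0: "ap"
  Row 1: "kbl"
  Row 2: "em"
First row length: 2

2


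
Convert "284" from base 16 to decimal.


Input: "284" in base 16
Positional expansion:
  Digit '2' (value 2) x 16^2 = 512
  Digit '8' (value 8) x 16^1 = 128
  Digit '4' (value 4) x 16^0 = 4
Sum = 644

644


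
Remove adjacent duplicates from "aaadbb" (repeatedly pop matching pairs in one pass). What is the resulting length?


Input: aaadbb
Stack-based adjacent duplicate removal:
  Read 'a': push. Stack: a
  Read 'a': matches stack top 'a' => pop. Stack: (empty)
  Read 'a': push. Stack: a
  Read 'd': push. Stack: ad
  Read 'b': push. Stack: adb
  Read 'b': matches stack top 'b' => pop. Stack: ad
Final stack: "ad" (length 2)

2


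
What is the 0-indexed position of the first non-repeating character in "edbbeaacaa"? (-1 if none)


Input: edbbeaacaa
Character frequencies:
  'a': 4
  'b': 2
  'c': 1
  'd': 1
  'e': 2
Scanning left to right for freq == 1:
  Position 0 ('e'): freq=2, skip
  Position 1 ('d'): unique! => answer = 1

1


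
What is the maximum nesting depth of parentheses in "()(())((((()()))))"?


Input: "()(())((((()()))))"
Tracking depth:
  Position 0 '(': depth becomes 1
  Position 1 ')': depth becomes 0
  Position 2 '(': depth becomes 1
  Position 3 '(': depth becomes 2
  Position 4 ')': depth becomes 1
  Position 5 ')': depth becomes 0
  Position 6 '(': depth becomes 1
  Position 7 '(': depth becomes 2
  Position 8 '(': depth becomes 3
  Position 9 '(': depth becomes 4
  Position 10 '(': depth becomes 5
  Position 11 ')': depth becomes 4
  Position 12 '(': depth becomes 5
  Position 13 ')': depth becomes 4
  Position 14 ')': depth becomes 3
  Position 15 ')': depth becomes 2
  Position 16 ')': depth becomes 1
  Position 17 ')': depth becomes 0
Maximum depth reached: 5

5


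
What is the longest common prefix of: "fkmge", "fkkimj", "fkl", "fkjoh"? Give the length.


Words: fkmge, fkkimj, fkl, fkjoh
  Position 0: all 'f' => match
  Position 1: all 'k' => match
  Position 2: ('m', 'k', 'l', 'j') => mismatch, stop
LCP = "fk" (length 2)

2


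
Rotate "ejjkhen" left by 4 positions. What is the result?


Input: "ejjkhen", rotate left by 4
First 4 characters: "ejjk"
Remaining characters: "hen"
Concatenate remaining + first: "hen" + "ejjk" = "henejjk"

henejjk


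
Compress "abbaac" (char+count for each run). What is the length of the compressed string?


Input: abbaac
Runs:
  'a' x 1 => "a1"
  'b' x 2 => "b2"
  'a' x 2 => "a2"
  'c' x 1 => "c1"
Compressed: "a1b2a2c1"
Compressed length: 8

8


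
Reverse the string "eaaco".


Input: eaaco
Reading characters right to left:
  Position 4: 'o'
  Position 3: 'c'
  Position 2: 'a'
  Position 1: 'a'
  Position 0: 'e'
Reversed: ocaae

ocaae


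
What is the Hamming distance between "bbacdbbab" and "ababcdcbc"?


Comparing "bbacdbbab" and "ababcdcbc" position by position:
  Position 0: 'b' vs 'a' => differ
  Position 1: 'b' vs 'b' => same
  Position 2: 'a' vs 'a' => same
  Position 3: 'c' vs 'b' => differ
  Position 4: 'd' vs 'c' => differ
  Position 5: 'b' vs 'd' => differ
  Position 6: 'b' vs 'c' => differ
  Position 7: 'a' vs 'b' => differ
  Position 8: 'b' vs 'c' => differ
Total differences (Hamming distance): 7

7


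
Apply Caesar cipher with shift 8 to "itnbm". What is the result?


Caesar cipher: shift "itnbm" by 8
  'i' (pos 8) + 8 = pos 16 = 'q'
  't' (pos 19) + 8 = pos 1 = 'b'
  'n' (pos 13) + 8 = pos 21 = 'v'
  'b' (pos 1) + 8 = pos 9 = 'j'
  'm' (pos 12) + 8 = pos 20 = 'u'
Result: qbvju

qbvju


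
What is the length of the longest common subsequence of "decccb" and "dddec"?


LCS of "decccb" and "dddec"
DP table:
           d    d    d    e    c
      0    0    0    0    0    0
  d   0    1    1    1    1    1
  e   0    1    1    1    2    2
  c   0    1    1    1    2    3
  c   0    1    1    1    2    3
  c   0    1    1    1    2    3
  b   0    1    1    1    2    3
LCS length = dp[6][5] = 3

3


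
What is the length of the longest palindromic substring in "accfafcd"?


Input: "accfafcd"
Checking substrings for palindromes:
  [2:7] "cfafc" (len 5) => palindrome
  [3:6] "faf" (len 3) => palindrome
  [1:3] "cc" (len 2) => palindrome
Longest palindromic substring: "cfafc" with length 5

5


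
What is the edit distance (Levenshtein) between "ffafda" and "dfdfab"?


Computing edit distance: "ffafda" -> "dfdfab"
DP table:
           d    f    d    f    a    b
      0    1    2    3    4    5    6
  f   1    1    1    2    3    4    5
  f   2    2    1    2    2    3    4
  a   3    3    2    2    3    2    3
  f   4    4    3    3    2    3    3
  d   5    4    4    3    3    3    4
  a   6    5    5    4    4    3    4
Edit distance = dp[6][6] = 4

4


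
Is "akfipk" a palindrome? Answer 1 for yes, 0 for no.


Input: akfipk
Reversed: kpifka
  Compare pos 0 ('a') with pos 5 ('k'): MISMATCH
  Compare pos 1 ('k') with pos 4 ('p'): MISMATCH
  Compare pos 2 ('f') with pos 3 ('i'): MISMATCH
Result: not a palindrome

0


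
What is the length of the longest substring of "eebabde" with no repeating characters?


Input: "eebabde"
Sliding window (track last position of each char):
  Position 0 ('e'): window [0,0] length 1 -- new best
  Position 1 ('e'): repeat (last at 0), move window start to 1
  Position 1 ('e'): window [1,1] length 1
  Position 2 ('b'): window [1,2] length 2 -- new best
  Position 3 ('a'): window [1,3] length 3 -- new best
  Position 4 ('b'): repeat (last at 2), move window start to 3
  Position 4 ('b'): window [3,4] length 2
  Position 5 ('d'): window [3,5] length 3
  Position 6 ('e'): window [3,6] length 4 -- new best
Longest substring with no repeats: "abde" with length 4

4


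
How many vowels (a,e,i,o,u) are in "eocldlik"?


Input: eocldlik
Checking each character:
  'e' at position 0: vowel (running total: 1)
  'o' at position 1: vowel (running total: 2)
  'c' at position 2: consonant
  'l' at position 3: consonant
  'd' at position 4: consonant
  'l' at position 5: consonant
  'i' at position 6: vowel (running total: 3)
  'k' at position 7: consonant
Total vowels: 3

3


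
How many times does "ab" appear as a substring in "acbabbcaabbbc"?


Searching for "ab" in "acbabbcaabbbc"
Scanning each position:
  Position 0: "ac" => no
  Position 1: "cb" => no
  Position 2: "ba" => no
  Position 3: "ab" => MATCH
  Position 4: "bb" => no
  Position 5: "bc" => no
  Position 6: "ca" => no
  Position 7: "aa" => no
  Position 8: "ab" => MATCH
  Position 9: "bb" => no
  Position 10: "bb" => no
  Position 11: "bc" => no
Total occurrences: 2

2


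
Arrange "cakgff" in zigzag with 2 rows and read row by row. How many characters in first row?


Zigzag "cakgff" into 2 rows:
Placing characters:
  'c' => row 0
  'a' => row 1
  'k' => row 0
  'g' => row 1
  'f' => row 0
  'f' => row 1
Rows:
  Row 0: "ckf"
  Row 1: "agf"
First row length: 3

3


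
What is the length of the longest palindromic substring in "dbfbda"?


Input: "dbfbda"
Checking substrings for palindromes:
  [0:5] "dbfbd" (len 5) => palindrome
  [1:4] "bfb" (len 3) => palindrome
Longest palindromic substring: "dbfbd" with length 5

5


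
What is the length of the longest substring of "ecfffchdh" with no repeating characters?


Input: "ecfffchdh"
Sliding window (track last position of each char):
  Position 0 ('e'): window [0,0] length 1 -- new best
  Position 1 ('c'): window [0,1] length 2 -- new best
  Position 2 ('f'): window [0,2] length 3 -- new best
  Position 3 ('f'): repeat (last at 2), move window start to 3
  Position 3 ('f'): window [3,3] length 1
  Position 4 ('f'): repeat (last at 3), move window start to 4
  Position 4 ('f'): window [4,4] length 1
  Position 5 ('c'): window [4,5] length 2
  Position 6 ('h'): window [4,6] length 3
  Position 7 ('d'): window [4,7] length 4 -- new best
  Position 8 ('h'): repeat (last at 6), move window start to 7
  Position 8 ('h'): window [7,8] length 2
Longest substring with no repeats: "fchd" with length 4

4


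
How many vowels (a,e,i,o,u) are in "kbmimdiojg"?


Input: kbmimdiojg
Checking each character:
  'k' at position 0: consonant
  'b' at position 1: consonant
  'm' at position 2: consonant
  'i' at position 3: vowel (running total: 1)
  'm' at position 4: consonant
  'd' at position 5: consonant
  'i' at position 6: vowel (running total: 2)
  'o' at position 7: vowel (running total: 3)
  'j' at position 8: consonant
  'g' at position 9: consonant
Total vowels: 3

3


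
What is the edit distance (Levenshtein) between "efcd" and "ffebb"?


Computing edit distance: "efcd" -> "ffebb"
DP table:
           f    f    e    b    b
      0    1    2    3    4    5
  e   1    1    2    2    3    4
  f   2    1    1    2    3    4
  c   3    2    2    2    3    4
  d   4    3    3    3    3    4
Edit distance = dp[4][5] = 4

4


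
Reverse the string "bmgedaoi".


Input: bmgedaoi
Reading characters right to left:
  Position 7: 'i'
  Position 6: 'o'
  Position 5: 'a'
  Position 4: 'd'
  Position 3: 'e'
  Position 2: 'g'
  Position 1: 'm'
  Position 0: 'b'
Reversed: ioadegmb

ioadegmb


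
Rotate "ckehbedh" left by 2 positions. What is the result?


Input: "ckehbedh", rotate left by 2
First 2 characters: "ck"
Remaining characters: "ehbedh"
Concatenate remaining + first: "ehbedh" + "ck" = "ehbedhck"

ehbedhck


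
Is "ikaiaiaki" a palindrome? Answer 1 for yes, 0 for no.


Input: ikaiaiaki
Reversed: ikaiaiaki
  Compare pos 0 ('i') with pos 8 ('i'): match
  Compare pos 1 ('k') with pos 7 ('k'): match
  Compare pos 2 ('a') with pos 6 ('a'): match
  Compare pos 3 ('i') with pos 5 ('i'): match
Result: palindrome

1


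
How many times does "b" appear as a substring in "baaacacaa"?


Searching for "b" in "baaacacaa"
Scanning each position:
  Position 0: "b" => MATCH
  Position 1: "a" => no
  Position 2: "a" => no
  Position 3: "a" => no
  Position 4: "c" => no
  Position 5: "a" => no
  Position 6: "c" => no
  Position 7: "a" => no
  Position 8: "a" => no
Total occurrences: 1

1


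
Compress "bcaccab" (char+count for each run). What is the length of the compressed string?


Input: bcaccab
Runs:
  'b' x 1 => "b1"
  'c' x 1 => "c1"
  'a' x 1 => "a1"
  'c' x 2 => "c2"
  'a' x 1 => "a1"
  'b' x 1 => "b1"
Compressed: "b1c1a1c2a1b1"
Compressed length: 12

12


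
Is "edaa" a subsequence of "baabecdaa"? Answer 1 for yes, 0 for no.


Check if "edaa" is a subsequence of "baabecdaa"
Greedy scan:
  Position 0 ('b'): no match needed
  Position 1 ('a'): no match needed
  Position 2 ('a'): no match needed
  Position 3 ('b'): no match needed
  Position 4 ('e'): matches sub[0] = 'e'
  Position 5 ('c'): no match needed
  Position 6 ('d'): matches sub[1] = 'd'
  Position 7 ('a'): matches sub[2] = 'a'
  Position 8 ('a'): matches sub[3] = 'a'
All 4 characters matched => is a subsequence

1


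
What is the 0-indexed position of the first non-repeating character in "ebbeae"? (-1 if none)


Input: ebbeae
Character frequencies:
  'a': 1
  'b': 2
  'e': 3
Scanning left to right for freq == 1:
  Position 0 ('e'): freq=3, skip
  Position 1 ('b'): freq=2, skip
  Position 2 ('b'): freq=2, skip
  Position 3 ('e'): freq=3, skip
  Position 4 ('a'): unique! => answer = 4

4


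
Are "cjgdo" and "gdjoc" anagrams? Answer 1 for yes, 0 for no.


Strings: "cjgdo", "gdjoc"
Sorted first:  cdgjo
Sorted second: cdgjo
Sorted forms match => anagrams

1


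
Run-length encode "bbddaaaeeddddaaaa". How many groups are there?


Input: bbddaaaeeddddaaaa
Scanning for consecutive runs:
  Group 1: 'b' x 2 (positions 0-1)
  Group 2: 'd' x 2 (positions 2-3)
  Group 3: 'a' x 3 (positions 4-6)
  Group 4: 'e' x 2 (positions 7-8)
  Group 5: 'd' x 4 (positions 9-12)
  Group 6: 'a' x 4 (positions 13-16)
Total groups: 6

6


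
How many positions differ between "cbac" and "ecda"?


Comparing "cbac" and "ecda" position by position:
  Position 0: 'c' vs 'e' => DIFFER
  Position 1: 'b' vs 'c' => DIFFER
  Position 2: 'a' vs 'd' => DIFFER
  Position 3: 'c' vs 'a' => DIFFER
Positions that differ: 4

4


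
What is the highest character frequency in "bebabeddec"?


Input: bebabeddec
Character counts:
  'a': 1
  'b': 3
  'c': 1
  'd': 2
  'e': 3
Maximum frequency: 3

3


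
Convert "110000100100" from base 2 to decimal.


Input: "110000100100" in base 2
Positional expansion:
  Digit '1' (value 1) x 2^11 = 2048
  Digit '1' (value 1) x 2^10 = 1024
  Digit '0' (value 0) x 2^9 = 0
  Digit '0' (value 0) x 2^8 = 0
  Digit '0' (value 0) x 2^7 = 0
  Digit '0' (value 0) x 2^6 = 0
  Digit '1' (value 1) x 2^5 = 32
  Digit '0' (value 0) x 2^4 = 0
  Digit '0' (value 0) x 2^3 = 0
  Digit '1' (value 1) x 2^2 = 4
  Digit '0' (value 0) x 2^1 = 0
  Digit '0' (value 0) x 2^0 = 0
Sum = 3108

3108


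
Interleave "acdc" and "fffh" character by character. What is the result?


Interleaving "acdc" and "fffh":
  Position 0: 'a' from first, 'f' from second => "af"
  Position 1: 'c' from first, 'f' from second => "cf"
  Position 2: 'd' from first, 'f' from second => "df"
  Position 3: 'c' from first, 'h' from second => "ch"
Result: afcfdfch

afcfdfch


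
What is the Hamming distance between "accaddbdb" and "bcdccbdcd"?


Comparing "accaddbdb" and "bcdccbdcd" position by position:
  Position 0: 'a' vs 'b' => differ
  Position 1: 'c' vs 'c' => same
  Position 2: 'c' vs 'd' => differ
  Position 3: 'a' vs 'c' => differ
  Position 4: 'd' vs 'c' => differ
  Position 5: 'd' vs 'b' => differ
  Position 6: 'b' vs 'd' => differ
  Position 7: 'd' vs 'c' => differ
  Position 8: 'b' vs 'd' => differ
Total differences (Hamming distance): 8

8


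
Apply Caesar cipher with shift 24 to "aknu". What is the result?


Caesar cipher: shift "aknu" by 24
  'a' (pos 0) + 24 = pos 24 = 'y'
  'k' (pos 10) + 24 = pos 8 = 'i'
  'n' (pos 13) + 24 = pos 11 = 'l'
  'u' (pos 20) + 24 = pos 18 = 's'
Result: yils

yils


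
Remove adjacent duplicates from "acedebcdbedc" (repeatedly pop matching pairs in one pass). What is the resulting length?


Input: acedebcdbedc
Stack-based adjacent duplicate removal:
  Read 'a': push. Stack: a
  Read 'c': push. Stack: ac
  Read 'e': push. Stack: ace
  Read 'd': push. Stack: aced
  Read 'e': push. Stack: acede
  Read 'b': push. Stack: acedeb
  Read 'c': push. Stack: acedebc
  Read 'd': push. Stack: acedebcd
  Read 'b': push. Stack: acedebcdb
  Read 'e': push. Stack: acedebcdbe
  Read 'd': push. Stack: acedebcdbed
  Read 'c': push. Stack: acedebcdbedc
Final stack: "acedebcdbedc" (length 12)

12


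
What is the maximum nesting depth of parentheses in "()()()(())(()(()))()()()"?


Input: "()()()(())(()(()))()()()"
Tracking depth:
  Position 0 '(': depth becomes 1
  Position 1 ')': depth becomes 0
  Position 2 '(': depth becomes 1
  Position 3 ')': depth becomes 0
  Position 4 '(': depth becomes 1
  Position 5 ')': depth becomes 0
  Position 6 '(': depth becomes 1
  Position 7 '(': depth becomes 2
  Position 8 ')': depth becomes 1
  Position 9 ')': depth becomes 0
  Position 10 '(': depth becomes 1
  Position 11 '(': depth becomes 2
  Position 12 ')': depth becomes 1
  Position 13 '(': depth becomes 2
  Position 14 '(': depth becomes 3
  Position 15 ')': depth becomes 2
  Position 16 ')': depth becomes 1
  Position 17 ')': depth becomes 0
  Position 18 '(': depth becomes 1
  Position 19 ')': depth becomes 0
  Position 20 '(': depth becomes 1
  Position 21 ')': depth becomes 0
  Position 22 '(': depth becomes 1
  Position 23 ')': depth becomes 0
Maximum depth reached: 3

3


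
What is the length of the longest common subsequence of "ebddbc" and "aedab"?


LCS of "ebddbc" and "aedab"
DP table:
           a    e    d    a    b
      0    0    0    0    0    0
  e   0    0    1    1    1    1
  b   0    0    1    1    1    2
  d   0    0    1    2    2    2
  d   0    0    1    2    2    2
  b   0    0    1    2    2    3
  c   0    0    1    2    2    3
LCS length = dp[6][5] = 3

3


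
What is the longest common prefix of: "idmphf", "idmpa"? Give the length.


Words: idmphf, idmpa
  Position 0: all 'i' => match
  Position 1: all 'd' => match
  Position 2: all 'm' => match
  Position 3: all 'p' => match
  Position 4: ('h', 'a') => mismatch, stop
LCP = "idmp" (length 4)

4


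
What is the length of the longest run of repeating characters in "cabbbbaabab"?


Input: "cabbbbaabab"
Scanning for longest run:
  Position 1 ('a'): new char, reset run to 1
  Position 2 ('b'): new char, reset run to 1
  Position 3 ('b'): continues run of 'b', length=2
  Position 4 ('b'): continues run of 'b', length=3
  Position 5 ('b'): continues run of 'b', length=4
  Position 6 ('a'): new char, reset run to 1
  Position 7 ('a'): continues run of 'a', length=2
  Position 8 ('b'): new char, reset run to 1
  Position 9 ('a'): new char, reset run to 1
  Position 10 ('b'): new char, reset run to 1
Longest run: 'b' with length 4

4


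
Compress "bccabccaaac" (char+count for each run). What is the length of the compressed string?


Input: bccabccaaac
Runs:
  'b' x 1 => "b1"
  'c' x 2 => "c2"
  'a' x 1 => "a1"
  'b' x 1 => "b1"
  'c' x 2 => "c2"
  'a' x 3 => "a3"
  'c' x 1 => "c1"
Compressed: "b1c2a1b1c2a3c1"
Compressed length: 14

14


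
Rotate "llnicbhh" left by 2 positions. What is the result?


Input: "llnicbhh", rotate left by 2
First 2 characters: "ll"
Remaining characters: "nicbhh"
Concatenate remaining + first: "nicbhh" + "ll" = "nicbhhll"

nicbhhll


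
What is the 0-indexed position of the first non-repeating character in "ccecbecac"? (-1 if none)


Input: ccecbecac
Character frequencies:
  'a': 1
  'b': 1
  'c': 5
  'e': 2
Scanning left to right for freq == 1:
  Position 0 ('c'): freq=5, skip
  Position 1 ('c'): freq=5, skip
  Position 2 ('e'): freq=2, skip
  Position 3 ('c'): freq=5, skip
  Position 4 ('b'): unique! => answer = 4

4


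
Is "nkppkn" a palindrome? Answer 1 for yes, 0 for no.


Input: nkppkn
Reversed: nkppkn
  Compare pos 0 ('n') with pos 5 ('n'): match
  Compare pos 1 ('k') with pos 4 ('k'): match
  Compare pos 2 ('p') with pos 3 ('p'): match
Result: palindrome

1


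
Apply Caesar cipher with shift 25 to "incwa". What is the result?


Caesar cipher: shift "incwa" by 25
  'i' (pos 8) + 25 = pos 7 = 'h'
  'n' (pos 13) + 25 = pos 12 = 'm'
  'c' (pos 2) + 25 = pos 1 = 'b'
  'w' (pos 22) + 25 = pos 21 = 'v'
  'a' (pos 0) + 25 = pos 25 = 'z'
Result: hmbvz

hmbvz


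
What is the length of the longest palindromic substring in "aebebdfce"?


Input: "aebebdfce"
Checking substrings for palindromes:
  [1:4] "ebe" (len 3) => palindrome
  [2:5] "beb" (len 3) => palindrome
Longest palindromic substring: "ebe" with length 3

3
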